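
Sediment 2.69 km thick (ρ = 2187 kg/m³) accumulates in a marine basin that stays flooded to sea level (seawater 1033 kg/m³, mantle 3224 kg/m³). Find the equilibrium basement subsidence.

Submarine loading: the sediment displaces seawater, and the subsidence is in turn flooded, so s (ρ_m − ρ_w) = t (ρ_sed − ρ_w).
s = 2.69 km × (2187 − 1033) / (3224 − 1033) = 1.42 km.

1.42 km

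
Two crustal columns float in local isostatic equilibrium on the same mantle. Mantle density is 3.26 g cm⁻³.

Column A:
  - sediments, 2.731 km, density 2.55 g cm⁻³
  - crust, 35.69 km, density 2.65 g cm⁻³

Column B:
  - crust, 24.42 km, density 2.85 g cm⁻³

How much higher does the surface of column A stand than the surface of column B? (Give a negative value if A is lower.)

For any compensation level in the mantle, the mantle terms cancel and isostasy reduces to e = (Σt_A − Σt_B) − (Σ(ρt)_A − Σ(ρt)_B) / ρ_m.
Σt_A = 38.421 km; Σt_B = 24.42 km; Σ(ρt)_A = 101.54255; Σ(ρt)_B = 69.597 (in km·g cm⁻³).
e = (38.421 − 24.42) − (101.54255 − 69.597) / 3.26 = 4.2 km.

4.2 km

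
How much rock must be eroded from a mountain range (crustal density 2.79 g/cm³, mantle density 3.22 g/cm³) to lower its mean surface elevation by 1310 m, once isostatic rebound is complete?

Net drop Δ = e − u = e − e ρ_c/ρ_m = e (ρ_m − ρ_c)/ρ_m.
e = Δ ρ_m/(ρ_m − ρ_c) = 1310 m × 3.22/0.43 = 9810 m.

9810 m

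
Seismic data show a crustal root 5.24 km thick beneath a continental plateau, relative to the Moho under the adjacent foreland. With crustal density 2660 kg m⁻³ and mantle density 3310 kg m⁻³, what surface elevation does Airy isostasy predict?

1.28 km

For local isostatic compensation: ρ_c h = (ρ_m − ρ_c) r.
h = r (ρ_m − ρ_c) / ρ_c = 5.24 km × (3310 − 2660) / 2660 = 1.28 km.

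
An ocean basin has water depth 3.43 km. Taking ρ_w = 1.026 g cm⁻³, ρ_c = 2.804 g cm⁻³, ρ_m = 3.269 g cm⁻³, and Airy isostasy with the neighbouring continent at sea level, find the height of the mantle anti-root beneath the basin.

Balancing pressure at the compensation depth: replacing crust with seawater at the top is compensated by replacing crust with mantle at the base: d (ρ_c − ρ_w) = a (ρ_m − ρ_c).
a = d (ρ_c − ρ_w)/(ρ_m − ρ_c) = 3.43 km × 1.778/0.465 = 13.1 km.

13.1 km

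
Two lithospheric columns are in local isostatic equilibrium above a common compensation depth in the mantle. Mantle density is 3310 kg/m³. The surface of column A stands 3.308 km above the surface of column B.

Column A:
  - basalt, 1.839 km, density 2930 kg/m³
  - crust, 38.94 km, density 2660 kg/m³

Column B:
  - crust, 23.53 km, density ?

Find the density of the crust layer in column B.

2670 kg/m³

Take the compensation level at the base of the deeper column (depth z_c below the surface of column A) and equate Σ ρ_i t_i down to z_c; mantle fills any gap and the z_c terms cancel.
Column A: 1.839×2930 + 38.94×2660 + (z_c − 40.779)×3310
Column B: 3.308×0 + 23.53×ρ + (z_c − 3.308 − 23.53)×3310
The z_c×3310 term appears on both sides and cancels. Collect the known terms of each column as K = Σ(ρt)_known − 3310 × (depth of known layers): K_A = 108968.67 − 3310×40.779 = −26009.82; K_B = 0 − 3310×(3.308 + 23.53) = −88833.78.
Balance: K_A = K_B + 23.53×ρ, so ρ = (K_A − K_B)/23.53 = 62824/23.53 = 2670 kg/m³.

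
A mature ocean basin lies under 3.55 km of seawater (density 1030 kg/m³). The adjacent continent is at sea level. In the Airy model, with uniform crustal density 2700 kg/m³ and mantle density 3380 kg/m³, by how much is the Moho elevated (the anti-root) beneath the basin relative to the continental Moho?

Isostatic balance requires: replacing crust with seawater at the top is compensated by replacing crust with mantle at the base: d (ρ_c − ρ_w) = a (ρ_m − ρ_c).
a = d (ρ_c − ρ_w)/(ρ_m − ρ_c) = 3.55 km × 1670/680 = 8.72 km.

8.72 km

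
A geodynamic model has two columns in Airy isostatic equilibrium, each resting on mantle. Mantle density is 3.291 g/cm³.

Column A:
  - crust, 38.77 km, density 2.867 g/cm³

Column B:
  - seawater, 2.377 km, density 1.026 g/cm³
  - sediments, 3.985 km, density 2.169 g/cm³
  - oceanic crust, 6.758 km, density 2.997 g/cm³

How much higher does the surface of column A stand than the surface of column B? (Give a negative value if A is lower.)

For any compensation level in the mantle, the mantle terms cancel and isostasy reduces to e = (Σt_A − Σt_B) − (Σ(ρt)_A − Σ(ρt)_B) / ρ_m.
Σt_A = 38.77 km; Σt_B = 13.12 km; Σ(ρt)_A = 111.15359; Σ(ρt)_B = 31.335993 (in km·g/cm³).
e = (38.77 − 13.12) − (111.15359 − 31.335993) / 3.291 = 1.4 km.

1.4 km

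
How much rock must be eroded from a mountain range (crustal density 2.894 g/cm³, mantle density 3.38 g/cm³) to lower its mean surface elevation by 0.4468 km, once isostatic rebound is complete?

Net drop Δ = e − u = e − e ρ_c/ρ_m = e (ρ_m − ρ_c)/ρ_m.
e = Δ ρ_m/(ρ_m − ρ_c) = 0.4468 km × 3.38/0.486 = 3.11 km.

3.11 km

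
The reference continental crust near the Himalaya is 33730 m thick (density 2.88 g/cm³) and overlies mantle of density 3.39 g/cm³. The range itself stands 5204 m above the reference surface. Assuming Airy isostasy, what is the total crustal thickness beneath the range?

68300 m

Root depth r = h ρ_c / (ρ_m − ρ_c) = 5204 m × 2.88 / 0.51 = 29390 m.
Total thickness = T + h + r = 33730 m + 5204 m + 29390 m = 68300 m.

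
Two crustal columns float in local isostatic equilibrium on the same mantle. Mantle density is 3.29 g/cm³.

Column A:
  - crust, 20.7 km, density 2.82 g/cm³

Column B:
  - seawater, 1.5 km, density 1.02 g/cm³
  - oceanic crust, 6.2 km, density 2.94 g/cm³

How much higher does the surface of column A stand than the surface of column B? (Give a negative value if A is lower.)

For any compensation level in the mantle, the mantle terms cancel and isostasy reduces to e = (Σt_A − Σt_B) − (Σ(ρt)_A − Σ(ρt)_B) / ρ_m.
Σt_A = 20.7 km; Σt_B = 7.7 km; Σ(ρt)_A = 58.374; Σ(ρt)_B = 19.758 (in km·g/cm³).
e = (20.7 − 7.7) − (58.374 − 19.758) / 3.29 = 1.26 km.

1.26 km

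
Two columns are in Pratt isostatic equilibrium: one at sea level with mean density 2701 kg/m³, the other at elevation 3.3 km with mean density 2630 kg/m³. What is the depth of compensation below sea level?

122 km

ρ_ref D = ρ (D + h) → D (ρ_ref − ρ) = ρ h.
D = ρ h/(ρ_ref − ρ) = 2630 × 3.3 km/(2701 − 2630) = 122 km.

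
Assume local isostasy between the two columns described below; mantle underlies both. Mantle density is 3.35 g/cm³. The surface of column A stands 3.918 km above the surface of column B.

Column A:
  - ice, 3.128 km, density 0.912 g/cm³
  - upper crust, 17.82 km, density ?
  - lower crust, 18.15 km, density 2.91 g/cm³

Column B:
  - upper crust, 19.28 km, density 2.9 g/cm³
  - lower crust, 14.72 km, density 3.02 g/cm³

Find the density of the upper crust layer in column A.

2.73 g/cm³

Take the compensation level at the base of the deeper column (depth z_c below the surface of column A) and equate Σ ρ_i t_i down to z_c; mantle fills any gap and the z_c terms cancel.
Column A: 3.128×0.912 + 17.82×ρ + 18.15×2.91 + (z_c − 39.098)×3.35
Column B: 3.918×0 + 19.28×2.9 + 14.72×3.02 + (z_c − 3.918 − 34)×3.35
The z_c×3.35 term appears on both sides and cancels. Collect the known terms of each column as K = Σ(ρt)_known − 3.35 × (depth of known layers): K_A = 55.669236 − 3.35×39.098 = −75.309064; K_B = 100.3664 − 3.35×(3.918 + 34) = −26.6589.
Balance: K_A + 17.82×ρ = K_B, so ρ = (K_B − K_A)/17.82 = 48.6502/17.82 = 2.73 g/cm³.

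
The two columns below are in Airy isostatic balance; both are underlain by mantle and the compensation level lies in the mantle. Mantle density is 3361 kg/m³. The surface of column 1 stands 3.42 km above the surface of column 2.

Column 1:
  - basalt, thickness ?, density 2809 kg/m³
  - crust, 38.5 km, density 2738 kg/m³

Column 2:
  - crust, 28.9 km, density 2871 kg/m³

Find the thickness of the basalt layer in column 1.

Take the compensation level at the base of the deeper column (depth z_c below the surface of column 1) and equate Σ ρ_i t_i down to z_c; mantle fills any gap and the z_c terms cancel.
Column 1: x×2809 + 38.5×2738 + (z_c − 38.5 − x)×3361
Column 2: 3.42×0 + 28.9×2871 + (z_c − 3.42 − 28.9)×3361
The z_c×3361 term appears on both sides and cancels. Collect the known terms of each column as K = Σ(ρt)_known − 3361 × (depth of known layers): K_1 = 105413 − 3361×38.5 = −23985.5; K_2 = 82971.9 − 3361×(3.42 + 28.9) = −25655.62.
Balance: K_1 − x×(3361 − 2809) = K_2, so x = (K_1 − K_2)/(3361 − 2809) = 1670.12/552 = 3.03 km.

3.03 km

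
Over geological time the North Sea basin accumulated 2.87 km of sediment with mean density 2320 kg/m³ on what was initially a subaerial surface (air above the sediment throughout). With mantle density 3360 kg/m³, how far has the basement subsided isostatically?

1.98 km

Subaerial load: s = t ρ_sed / ρ_m = 2.87 km × 2320/3360 = 1.98 km.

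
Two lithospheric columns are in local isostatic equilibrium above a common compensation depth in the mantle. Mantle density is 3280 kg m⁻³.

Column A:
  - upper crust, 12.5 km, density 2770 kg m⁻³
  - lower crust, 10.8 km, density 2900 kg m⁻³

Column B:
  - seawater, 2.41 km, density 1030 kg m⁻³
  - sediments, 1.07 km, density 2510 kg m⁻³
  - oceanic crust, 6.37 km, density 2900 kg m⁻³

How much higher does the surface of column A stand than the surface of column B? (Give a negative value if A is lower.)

For any compensation level in the mantle, the mantle terms cancel and isostasy reduces to e = (Σt_A − Σt_B) − (Σ(ρt)_A − Σ(ρt)_B) / ρ_m.
Σt_A = 23.3 km; Σt_B = 9.85 km; Σ(ρt)_A = 65945; Σ(ρt)_B = 23641 (in km·kg m⁻³).
e = (23.3 − 9.85) − (65945 − 23641) / 3280 = 0.552 km.

0.552 km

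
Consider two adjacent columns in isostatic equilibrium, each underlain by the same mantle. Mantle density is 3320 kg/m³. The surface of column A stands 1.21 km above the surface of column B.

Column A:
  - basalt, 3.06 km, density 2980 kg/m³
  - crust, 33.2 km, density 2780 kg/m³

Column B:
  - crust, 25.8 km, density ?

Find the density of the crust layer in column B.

2740 kg/m³

Take the compensation level at the base of the deeper column (depth z_c below the surface of column A) and equate Σ ρ_i t_i down to z_c; mantle fills any gap and the z_c terms cancel.
Column A: 3.06×2980 + 33.2×2780 + (z_c − 36.26)×3320
Column B: 1.21×0 + 25.8×ρ + (z_c − 1.21 − 25.8)×3320
The z_c×3320 term appears on both sides and cancels. Collect the known terms of each column as K = Σ(ρt)_known − 3320 × (depth of known layers): K_A = 101414.8 − 3320×36.26 = −18968.4; K_B = 0 − 3320×(1.21 + 25.8) = −89673.2.
Balance: K_A = K_B + 25.8×ρ, so ρ = (K_A − K_B)/25.8 = 70704.8/25.8 = 2740 kg/m³.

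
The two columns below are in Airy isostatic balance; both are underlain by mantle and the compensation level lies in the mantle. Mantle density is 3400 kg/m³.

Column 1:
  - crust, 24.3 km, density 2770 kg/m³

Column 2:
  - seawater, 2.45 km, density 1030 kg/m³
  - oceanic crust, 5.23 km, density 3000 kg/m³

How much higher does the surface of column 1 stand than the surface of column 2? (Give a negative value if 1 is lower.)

For any compensation level in the mantle, the mantle terms cancel and isostasy reduces to e = (Σt_1 − Σt_2) − (Σ(ρt)_1 − Σ(ρt)_2) / ρ_m.
Σt_1 = 24.3 km; Σt_2 = 7.68 km; Σ(ρt)_1 = 67311; Σ(ρt)_2 = 18213.5 (in km·kg/m³).
e = (24.3 − 7.68) − (67311 − 18213.5) / 3400 = 2.18 km.

2.18 km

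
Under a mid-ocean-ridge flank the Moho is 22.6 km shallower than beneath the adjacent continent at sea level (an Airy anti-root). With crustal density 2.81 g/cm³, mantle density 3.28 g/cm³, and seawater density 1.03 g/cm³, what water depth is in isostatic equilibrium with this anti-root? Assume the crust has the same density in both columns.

Replacing a thickness d of crust by seawater at the top must be balanced by replacing crust with mantle at the base: d (ρ_c − ρ_w) = a (ρ_m − ρ_c).
d = a (ρ_m − ρ_c)/(ρ_c − ρ_w) = 22.6 km × 0.47/1.78 = 5.97 km.

5.97 km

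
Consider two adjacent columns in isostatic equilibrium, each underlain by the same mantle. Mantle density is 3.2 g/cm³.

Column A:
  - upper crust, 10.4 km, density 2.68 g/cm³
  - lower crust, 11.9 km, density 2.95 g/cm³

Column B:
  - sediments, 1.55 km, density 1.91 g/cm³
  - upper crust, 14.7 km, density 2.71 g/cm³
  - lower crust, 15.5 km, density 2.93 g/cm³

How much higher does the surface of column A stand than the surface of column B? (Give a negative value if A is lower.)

−1.56 km

For any compensation level in the mantle, the mantle terms cancel and isostasy reduces to e = (Σt_A − Σt_B) − (Σ(ρt)_A − Σ(ρt)_B) / ρ_m.
Σt_A = 22.3 km; Σt_B = 31.75 km; Σ(ρt)_A = 62.977; Σ(ρt)_B = 88.2125 (in km·g/cm³).
e = (22.3 − 31.75) − (62.977 − 88.2125) / 3.2 = −1.56 km.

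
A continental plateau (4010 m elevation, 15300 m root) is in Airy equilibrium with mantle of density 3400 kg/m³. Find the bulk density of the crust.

ρ_c h = (ρ_m − ρ_c) r → ρ_c (h + r) = ρ_m r → ρ_c = ρ_m r / (h + r).
ρ_c = 3400 × 15300 m / (4010 m + 15300 m) = 2690 kg/m³.

2690 kg/m³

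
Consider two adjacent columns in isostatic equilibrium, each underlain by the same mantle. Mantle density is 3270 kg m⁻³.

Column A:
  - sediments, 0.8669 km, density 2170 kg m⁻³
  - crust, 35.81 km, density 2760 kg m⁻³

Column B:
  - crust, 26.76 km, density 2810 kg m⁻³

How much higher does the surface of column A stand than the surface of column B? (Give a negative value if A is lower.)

2.11 km

For any compensation level in the mantle, the mantle terms cancel and isostasy reduces to e = (Σt_A − Σt_B) − (Σ(ρt)_A − Σ(ρt)_B) / ρ_m.
Σt_A = 36.6769 km; Σt_B = 26.76 km; Σ(ρt)_A = 100716.773; Σ(ρt)_B = 75195.6 (in km·kg m⁻³).
e = (36.6769 − 26.76) − (100716.773 − 75195.6) / 3270 = 2.11 km.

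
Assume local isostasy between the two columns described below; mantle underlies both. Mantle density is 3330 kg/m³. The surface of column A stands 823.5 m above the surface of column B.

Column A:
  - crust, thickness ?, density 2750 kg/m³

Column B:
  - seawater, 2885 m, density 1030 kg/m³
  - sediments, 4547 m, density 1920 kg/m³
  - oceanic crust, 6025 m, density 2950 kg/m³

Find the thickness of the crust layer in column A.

31200 m

Take the compensation level at the base of the deeper column (depth z_c below the surface of column A) and equate Σ ρ_i t_i down to z_c; mantle fills any gap and the z_c terms cancel.
Column A: x×2750 + (z_c − 0 − x)×3330
Column B: 823.5×0 + 2885×1030 + 4547×1920 + 6025×2950 + (z_c − 823.5 − 13457)×3330
The z_c×3330 term appears on both sides and cancels. Collect the known terms of each column as K = Σ(ρt)_known − 3330 × (depth of known layers): K_A = 0 − 3330×0 = 0; K_B = 29475540 − 3330×(823.5 + 13457) = −18078525.
Balance: K_A − x×(3330 − 2750) = K_B, so x = (K_A − K_B)/(3330 − 2750) = 18078500/580 = 31200 m.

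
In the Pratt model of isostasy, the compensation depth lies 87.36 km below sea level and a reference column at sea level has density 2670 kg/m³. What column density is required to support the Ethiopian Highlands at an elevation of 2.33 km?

2600 kg/m³

Pratt balance: ρ_ref D = ρ (D + h).
ρ = ρ_ref D/(D + h) = 2670 × 87.36 km/(87.36 km + 2.33 km) = 2600 kg/m³.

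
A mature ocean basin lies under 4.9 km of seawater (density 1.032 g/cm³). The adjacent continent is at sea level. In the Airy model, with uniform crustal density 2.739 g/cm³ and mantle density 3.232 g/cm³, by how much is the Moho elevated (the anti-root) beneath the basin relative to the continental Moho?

17 km

Balancing pressure at the compensation depth: replacing crust with seawater at the top is compensated by replacing crust with mantle at the base: d (ρ_c − ρ_w) = a (ρ_m − ρ_c).
a = d (ρ_c − ρ_w)/(ρ_m − ρ_c) = 4.9 km × 1.707/0.493 = 17 km.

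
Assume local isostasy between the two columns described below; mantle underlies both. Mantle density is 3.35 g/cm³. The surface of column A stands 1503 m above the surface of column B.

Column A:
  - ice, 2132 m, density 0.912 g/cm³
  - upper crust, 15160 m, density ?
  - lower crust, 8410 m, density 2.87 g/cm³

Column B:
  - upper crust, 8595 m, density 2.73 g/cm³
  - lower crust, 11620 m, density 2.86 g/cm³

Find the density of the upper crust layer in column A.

2.9 g/cm³

Take the compensation level at the base of the deeper column (depth z_c below the surface of column A) and equate Σ ρ_i t_i down to z_c; mantle fills any gap and the z_c terms cancel.
Column A: 2132×0.912 + 15160×ρ + 8410×2.87 + (z_c − 25702)×3.35
Column B: 1503×0 + 8595×2.73 + 11620×2.86 + (z_c − 1503 − 20215)×3.35
The z_c×3.35 term appears on both sides and cancels. Collect the known terms of each column as K = Σ(ρt)_known − 3.35 × (depth of known layers): K_A = 26081.084 − 3.35×25702 = −60020.616; K_B = 56697.55 − 3.35×(1503 + 20215) = −16057.75.
Balance: K_A + 15160×ρ = K_B, so ρ = (K_B − K_A)/15160 = 43962.9/15160 = 2.9 g/cm³.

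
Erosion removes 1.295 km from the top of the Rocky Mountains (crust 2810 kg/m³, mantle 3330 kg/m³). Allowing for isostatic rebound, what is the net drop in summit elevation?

0.202 km

Rebound u = e ρ_c/ρ_m = 1.295 km × 2810/3330 = 1.093 km.
Net surface drop = e − u = 1.295 km − 1.093 km = e (ρ_m − ρ_c)/ρ_m = 0.202 km.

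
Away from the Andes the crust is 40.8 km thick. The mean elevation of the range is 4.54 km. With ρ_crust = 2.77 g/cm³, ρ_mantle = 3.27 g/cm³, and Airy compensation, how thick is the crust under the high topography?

Root depth r = h ρ_c / (ρ_m − ρ_c) = 4.54 km × 2.77 / 0.5 = 25.15 km.
Total thickness = T + h + r = 40.8 km + 4.54 km + 25.15 km = 70.5 km.

70.5 km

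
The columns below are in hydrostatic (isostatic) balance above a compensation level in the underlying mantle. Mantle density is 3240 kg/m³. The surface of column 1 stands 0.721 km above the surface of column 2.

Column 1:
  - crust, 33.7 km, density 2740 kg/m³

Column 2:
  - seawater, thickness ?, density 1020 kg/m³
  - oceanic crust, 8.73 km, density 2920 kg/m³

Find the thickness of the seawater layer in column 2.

5.28 km

Take the compensation level at the base of the deeper column (depth z_c below the surface of column 1) and equate Σ ρ_i t_i down to z_c; mantle fills any gap and the z_c terms cancel.
Column 1: 33.7×2740 + (z_c − 33.7)×3240
Column 2: 0.721×0 + x×1020 + 8.73×2920 + (z_c − 0.721 − 8.73 − x)×3240
The z_c×3240 term appears on both sides and cancels. Collect the known terms of each column as K = Σ(ρt)_known − 3240 × (depth of known layers): K_1 = 92338 − 3240×33.7 = −16850; K_2 = 25491.6 − 3240×(0.721 + 8.73) = −5129.64.
Balance: K_1 = K_2 − x×(3240 − 1020), so x = (K_2 − K_1)/(3240 − 1020) = 11720.4/2220 = 5.28 km.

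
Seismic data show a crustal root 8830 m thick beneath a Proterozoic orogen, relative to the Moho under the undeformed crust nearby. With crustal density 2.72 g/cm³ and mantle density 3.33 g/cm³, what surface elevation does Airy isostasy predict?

1980 m

Isostatic balance requires: ρ_c h = (ρ_m − ρ_c) r.
h = r (ρ_m − ρ_c) / ρ_c = 8830 m × (3.33 − 2.72) / 2.72 = 1980 m.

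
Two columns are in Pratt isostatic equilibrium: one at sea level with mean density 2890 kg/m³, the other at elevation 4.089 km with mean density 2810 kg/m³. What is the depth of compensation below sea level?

144 km

ρ_ref D = ρ (D + h) → D (ρ_ref − ρ) = ρ h.
D = ρ h/(ρ_ref − ρ) = 2810 × 4.089 km/(2890 − 2810) = 144 km.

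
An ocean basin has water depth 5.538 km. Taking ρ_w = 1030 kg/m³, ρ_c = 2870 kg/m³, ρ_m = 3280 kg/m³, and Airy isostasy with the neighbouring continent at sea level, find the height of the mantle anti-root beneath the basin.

In Airy isostatic equilibrium: replacing crust with seawater at the top is compensated by replacing crust with mantle at the base: d (ρ_c − ρ_w) = a (ρ_m − ρ_c).
a = d (ρ_c − ρ_w)/(ρ_m − ρ_c) = 5.538 km × 1840/410 = 24.9 km.

24.9 km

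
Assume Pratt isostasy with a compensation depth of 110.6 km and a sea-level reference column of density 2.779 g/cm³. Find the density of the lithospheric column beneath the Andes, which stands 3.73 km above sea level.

2.69 g/cm³

Pratt balance: ρ_ref D = ρ (D + h).
ρ = ρ_ref D/(D + h) = 2.779 × 110.6 km/(110.6 km + 3.73 km) = 2.69 g/cm³.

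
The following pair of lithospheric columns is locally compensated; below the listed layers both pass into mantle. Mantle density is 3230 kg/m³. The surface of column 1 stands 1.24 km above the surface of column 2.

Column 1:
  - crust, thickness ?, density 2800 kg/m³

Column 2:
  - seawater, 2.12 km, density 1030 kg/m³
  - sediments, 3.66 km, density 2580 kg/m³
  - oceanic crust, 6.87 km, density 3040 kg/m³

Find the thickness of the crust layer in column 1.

Take the compensation level at the base of the deeper column (depth z_c below the surface of column 1) and equate Σ ρ_i t_i down to z_c; mantle fills any gap and the z_c terms cancel.
Column 1: x×2800 + (z_c − 0 − x)×3230
Column 2: 1.24×0 + 2.12×1030 + 3.66×2580 + 6.87×3040 + (z_c − 1.24 − 12.65)×3230
The z_c×3230 term appears on both sides and cancels. Collect the known terms of each column as K = Σ(ρt)_known − 3230 × (depth of known layers): K_1 = 0 − 3230×0 = 0; K_2 = 32511.2 − 3230×(1.24 + 12.65) = −12353.5.
Balance: K_1 − x×(3230 − 2800) = K_2, so x = (K_1 − K_2)/(3230 − 2800) = 12353.5/430 = 28.7 km.

28.7 km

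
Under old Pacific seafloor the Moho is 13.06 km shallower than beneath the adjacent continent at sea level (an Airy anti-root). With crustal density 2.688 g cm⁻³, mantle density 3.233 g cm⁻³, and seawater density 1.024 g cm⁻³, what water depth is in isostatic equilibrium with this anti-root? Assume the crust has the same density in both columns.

4.28 km

Replacing a thickness d of crust by seawater at the top must be balanced by replacing crust with mantle at the base: d (ρ_c − ρ_w) = a (ρ_m − ρ_c).
d = a (ρ_m − ρ_c)/(ρ_c − ρ_w) = 13.06 km × 0.545/1.664 = 4.28 km.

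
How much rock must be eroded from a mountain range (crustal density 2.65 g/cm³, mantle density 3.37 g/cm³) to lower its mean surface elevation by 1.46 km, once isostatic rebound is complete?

Net drop Δ = e − u = e − e ρ_c/ρ_m = e (ρ_m − ρ_c)/ρ_m.
e = Δ ρ_m/(ρ_m − ρ_c) = 1.46 km × 3.37/0.72 = 6.83 km.

6.83 km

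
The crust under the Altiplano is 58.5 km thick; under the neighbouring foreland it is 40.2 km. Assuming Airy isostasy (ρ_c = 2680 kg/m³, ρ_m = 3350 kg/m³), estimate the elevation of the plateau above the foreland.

3.66 km

Excess crust Δ = 58.5 km − 40.2 km = 18.3 km, split between elevation h and root r with h + r = Δ.
Airy balance ρ_c h = (ρ_m − ρ_c) r gives r = h ρ_c/(ρ_m − ρ_c), so h (1 + ρ_c/(ρ_m − ρ_c)) = Δ, i.e. h = Δ (ρ_m − ρ_c)/ρ_m.
h = 18.3 km × 670/3350 = 3.66 km.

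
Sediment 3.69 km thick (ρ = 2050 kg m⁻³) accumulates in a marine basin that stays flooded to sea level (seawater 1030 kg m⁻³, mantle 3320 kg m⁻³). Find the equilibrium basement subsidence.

Submarine loading: the sediment displaces seawater, and the subsidence is in turn flooded, so s (ρ_m − ρ_w) = t (ρ_sed − ρ_w).
s = 3.69 km × (2050 − 1030) / (3320 − 1030) = 1.64 km.

1.64 km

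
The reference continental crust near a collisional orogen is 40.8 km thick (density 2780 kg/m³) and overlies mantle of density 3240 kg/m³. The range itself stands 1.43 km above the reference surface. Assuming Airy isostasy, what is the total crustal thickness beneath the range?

Root depth r = h ρ_c / (ρ_m − ρ_c) = 1.43 km × 2780 / 460 = 8.642 km.
Total thickness = T + h + r = 40.8 km + 1.43 km + 8.642 km = 50.9 km.

50.9 km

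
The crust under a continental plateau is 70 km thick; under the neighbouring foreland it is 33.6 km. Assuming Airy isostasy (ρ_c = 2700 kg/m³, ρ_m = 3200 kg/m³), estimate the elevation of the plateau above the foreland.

Excess crust Δ = 70 km − 33.6 km = 36.4 km, split between elevation h and root r with h + r = Δ.
Airy balance ρ_c h = (ρ_m − ρ_c) r gives r = h ρ_c/(ρ_m − ρ_c), so h (1 + ρ_c/(ρ_m − ρ_c)) = Δ, i.e. h = Δ (ρ_m − ρ_c)/ρ_m.
h = 36.4 km × 500/3200 = 5.69 km.

5.69 km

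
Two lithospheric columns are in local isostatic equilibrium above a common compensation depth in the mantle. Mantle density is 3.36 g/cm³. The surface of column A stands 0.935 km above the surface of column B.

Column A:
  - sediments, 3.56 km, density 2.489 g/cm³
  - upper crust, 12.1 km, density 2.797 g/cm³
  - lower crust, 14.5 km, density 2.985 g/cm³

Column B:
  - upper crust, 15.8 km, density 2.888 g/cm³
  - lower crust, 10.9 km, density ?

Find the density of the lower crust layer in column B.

Take the compensation level at the base of the deeper column (depth z_c below the surface of column A) and equate Σ ρ_i t_i down to z_c; mantle fills any gap and the z_c terms cancel.
Column A: 3.56×2.489 + 12.1×2.797 + 14.5×2.985 + (z_c − 30.16)×3.36
Column B: 0.935×0 + 15.8×2.888 + 10.9×ρ + (z_c − 0.935 − 26.7)×3.36
The z_c×3.36 term appears on both sides and cancels. Collect the known terms of each column as K = Σ(ρt)_known − 3.36 × (depth of known layers): K_A = 85.98704 − 3.36×30.16 = −15.35056; K_B = 45.6304 − 3.36×(0.935 + 26.7) = −47.2232.
Balance: K_A = K_B + 10.9×ρ, so ρ = (K_A − K_B)/10.9 = 31.8726/10.9 = 2.92 g/cm³.

2.92 g/cm³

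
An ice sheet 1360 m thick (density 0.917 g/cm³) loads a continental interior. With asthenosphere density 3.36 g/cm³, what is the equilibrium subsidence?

371 m

By Archimedes' principle applied to the lithosphere: the ice load ρ_ice t is balanced by mantle displaced below, ρ_m s.
s = t ρ_ice / ρ_m = 1360 m × 0.917/3.36 = 371 m.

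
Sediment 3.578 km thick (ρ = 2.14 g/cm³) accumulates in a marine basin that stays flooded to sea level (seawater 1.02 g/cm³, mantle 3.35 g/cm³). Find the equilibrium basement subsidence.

Submarine loading: the sediment displaces seawater, and the subsidence is in turn flooded, so s (ρ_m − ρ_w) = t (ρ_sed − ρ_w).
s = 3.578 km × (2.14 − 1.02) / (3.35 − 1.02) = 1.72 km.

1.72 km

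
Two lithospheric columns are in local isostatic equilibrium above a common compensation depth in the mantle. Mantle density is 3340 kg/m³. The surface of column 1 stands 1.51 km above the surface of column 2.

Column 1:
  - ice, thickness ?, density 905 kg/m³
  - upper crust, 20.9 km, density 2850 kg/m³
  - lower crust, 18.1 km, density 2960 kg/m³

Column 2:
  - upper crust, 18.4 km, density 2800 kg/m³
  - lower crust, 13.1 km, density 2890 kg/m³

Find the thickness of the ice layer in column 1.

Take the compensation level at the base of the deeper column (depth z_c below the surface of column 1) and equate Σ ρ_i t_i down to z_c; mantle fills any gap and the z_c terms cancel.
Column 1: x×905 + 20.9×2850 + 18.1×2960 + (z_c − 39 − x)×3340
Column 2: 1.51×0 + 18.4×2800 + 13.1×2890 + (z_c − 1.51 − 31.5)×3340
The z_c×3340 term appears on both sides and cancels. Collect the known terms of each column as K = Σ(ρt)_known − 3340 × (depth of known layers): K_1 = 113141 − 3340×39 = −17119; K_2 = 89379 − 3340×(1.51 + 31.5) = −20874.4.
Balance: K_1 − x×(3340 − 905) = K_2, so x = (K_1 − K_2)/(3340 − 905) = 3755.4/2435 = 1.54 km.

1.54 km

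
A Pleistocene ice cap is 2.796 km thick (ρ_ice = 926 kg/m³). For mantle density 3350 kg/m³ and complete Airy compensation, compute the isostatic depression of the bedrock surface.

For local isostatic compensation: the ice load ρ_ice t is balanced by mantle displaced below, ρ_m s.
s = t ρ_ice / ρ_m = 2.796 km × 926/3350 = 0.773 km.

0.773 km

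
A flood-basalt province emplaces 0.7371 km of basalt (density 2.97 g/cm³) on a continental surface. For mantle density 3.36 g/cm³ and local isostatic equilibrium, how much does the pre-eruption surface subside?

Subaerial loading: s = t ρ_load / ρ_m.
s = 0.7371 km × 2.97/3.36 = 0.652 km.

0.652 km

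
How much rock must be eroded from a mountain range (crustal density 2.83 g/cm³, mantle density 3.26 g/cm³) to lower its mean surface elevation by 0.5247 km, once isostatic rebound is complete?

Net drop Δ = e − u = e − e ρ_c/ρ_m = e (ρ_m − ρ_c)/ρ_m.
e = Δ ρ_m/(ρ_m − ρ_c) = 0.5247 km × 3.26/0.43 = 3.98 km.

3.98 km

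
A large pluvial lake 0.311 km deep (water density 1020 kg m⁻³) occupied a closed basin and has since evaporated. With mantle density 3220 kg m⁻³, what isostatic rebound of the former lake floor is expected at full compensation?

u = d ρ_w/ρ_m = 0.311 km × 1020/3220 = 0.0985 km.

0.0985 km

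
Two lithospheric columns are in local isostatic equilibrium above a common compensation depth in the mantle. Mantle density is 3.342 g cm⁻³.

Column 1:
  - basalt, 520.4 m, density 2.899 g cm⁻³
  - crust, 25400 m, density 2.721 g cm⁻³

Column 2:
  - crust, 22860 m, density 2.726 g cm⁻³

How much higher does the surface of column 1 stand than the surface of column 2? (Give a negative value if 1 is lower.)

For any compensation level in the mantle, the mantle terms cancel and isostasy reduces to e = (Σt_1 − Σt_2) − (Σ(ρt)_1 − Σ(ρt)_2) / ρ_m.
Σt_1 = 25920.4 m; Σt_2 = 22860 m; Σ(ρt)_1 = 70622.0396; Σ(ρt)_2 = 62316.36 (in m·g cm⁻³).
e = (25920.4 − 22860) − (70622.0396 − 62316.36) / 3.342 = 575 m.

575 m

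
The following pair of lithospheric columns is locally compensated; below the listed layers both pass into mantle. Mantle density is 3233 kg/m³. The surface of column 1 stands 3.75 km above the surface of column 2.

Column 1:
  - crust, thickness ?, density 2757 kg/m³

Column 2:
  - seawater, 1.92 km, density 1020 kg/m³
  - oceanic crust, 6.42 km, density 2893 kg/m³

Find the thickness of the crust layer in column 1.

39 km

Take the compensation level at the base of the deeper column (depth z_c below the surface of column 1) and equate Σ ρ_i t_i down to z_c; mantle fills any gap and the z_c terms cancel.
Column 1: x×2757 + (z_c − 0 − x)×3233
Column 2: 3.75×0 + 1.92×1020 + 6.42×2893 + (z_c − 3.75 − 8.34)×3233
The z_c×3233 term appears on both sides and cancels. Collect the known terms of each column as K = Σ(ρt)_known − 3233 × (depth of known layers): K_1 = 0 − 3233×0 = 0; K_2 = 20531.46 − 3233×(3.75 + 8.34) = −18555.51.
Balance: K_1 − x×(3233 − 2757) = K_2, so x = (K_1 − K_2)/(3233 − 2757) = 18555.5/476 = 39 km.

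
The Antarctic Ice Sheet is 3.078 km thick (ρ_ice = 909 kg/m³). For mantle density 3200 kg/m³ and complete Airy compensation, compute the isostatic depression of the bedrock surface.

0.874 km

For local isostatic compensation: the ice load ρ_ice t is balanced by mantle displaced below, ρ_m s.
s = t ρ_ice / ρ_m = 3.078 km × 909/3200 = 0.874 km.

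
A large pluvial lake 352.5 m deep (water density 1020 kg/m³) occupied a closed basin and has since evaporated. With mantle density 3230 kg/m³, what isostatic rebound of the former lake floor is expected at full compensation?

u = d ρ_w/ρ_m = 352.5 m × 1020/3230 = 111 m.

111 m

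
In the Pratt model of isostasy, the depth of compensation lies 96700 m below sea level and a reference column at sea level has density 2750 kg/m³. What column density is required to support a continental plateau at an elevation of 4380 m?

2630 kg/m³

Pratt balance: ρ_ref D = ρ (D + h).
ρ = ρ_ref D/(D + h) = 2750 × 96700 m/(96700 m + 4380 m) = 2630 kg/m³.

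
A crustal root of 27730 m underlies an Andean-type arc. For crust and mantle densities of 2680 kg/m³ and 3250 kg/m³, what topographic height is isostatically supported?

Isostatic balance requires: ρ_c h = (ρ_m − ρ_c) r.
h = r (ρ_m − ρ_c) / ρ_c = 27730 m × (3250 − 2680) / 2680 = 5900 m.

5900 m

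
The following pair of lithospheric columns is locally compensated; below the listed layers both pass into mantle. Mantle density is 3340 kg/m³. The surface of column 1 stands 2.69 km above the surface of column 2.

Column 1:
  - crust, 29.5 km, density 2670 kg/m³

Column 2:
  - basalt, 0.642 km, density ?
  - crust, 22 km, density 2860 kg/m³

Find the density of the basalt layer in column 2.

Take the compensation level at the base of the deeper column (depth z_c below the surface of column 1) and equate Σ ρ_i t_i down to z_c; mantle fills any gap and the z_c terms cancel.
Column 1: 29.5×2670 + (z_c − 29.5)×3340
Column 2: 2.69×0 + 0.642×ρ + 22×2860 + (z_c − 2.69 − 22.642)×3340
The z_c×3340 term appears on both sides and cancels. Collect the known terms of each column as K = Σ(ρt)_known − 3340 × (depth of known layers): K_1 = 78765 − 3340×29.5 = −19765; K_2 = 62920 − 3340×(2.69 + 22.642) = −21688.88.
Balance: K_1 = K_2 + 0.642×ρ, so ρ = (K_1 − K_2)/0.642 = 1923.88/0.642 = 3000 kg/m³.

3000 kg/m³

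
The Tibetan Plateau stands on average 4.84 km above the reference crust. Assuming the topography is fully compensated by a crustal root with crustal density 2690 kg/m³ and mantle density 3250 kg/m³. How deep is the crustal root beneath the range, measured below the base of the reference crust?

23.2 km

For local isostatic compensation: the weight of the topography is balanced by the buoyancy of the root, ρ_c h = (ρ_m − ρ_c) r.
r = h · ρ_c / (ρ_m − ρ_c) = 4.84 km × 2690 / (3250 − 2690) = 23.2 km.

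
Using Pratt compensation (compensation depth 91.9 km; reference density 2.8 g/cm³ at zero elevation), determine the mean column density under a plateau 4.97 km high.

2.66 g/cm³

Pratt balance: ρ_ref D = ρ (D + h).
ρ = ρ_ref D/(D + h) = 2.8 × 91.9 km/(91.9 km + 4.97 km) = 2.66 g/cm³.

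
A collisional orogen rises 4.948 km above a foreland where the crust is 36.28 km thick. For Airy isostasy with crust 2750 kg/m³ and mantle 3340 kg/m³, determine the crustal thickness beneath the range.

Root depth r = h ρ_c / (ρ_m − ρ_c) = 4.948 km × 2750 / 590 = 23.06 km.
Total thickness = T + h + r = 36.28 km + 4.948 km + 23.06 km = 64.3 km.

64.3 km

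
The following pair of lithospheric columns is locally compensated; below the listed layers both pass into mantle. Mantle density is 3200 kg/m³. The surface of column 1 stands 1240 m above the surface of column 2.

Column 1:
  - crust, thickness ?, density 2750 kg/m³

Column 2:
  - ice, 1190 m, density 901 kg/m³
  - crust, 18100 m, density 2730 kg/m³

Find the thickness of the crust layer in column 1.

Take the compensation level at the base of the deeper column (depth z_c below the surface of column 1) and equate Σ ρ_i t_i down to z_c; mantle fills any gap and the z_c terms cancel.
Column 1: x×2750 + (z_c − 0 − x)×3200
Column 2: 1240×0 + 1190×901 + 18100×2730 + (z_c − 1240 − 19290)×3200
The z_c×3200 term appears on both sides and cancels. Collect the known terms of each column as K = Σ(ρt)_known − 3200 × (depth of known layers): K_1 = 0 − 3200×0 = 0; K_2 = 50485190 − 3200×(1240 + 19290) = −15210810.
Balance: K_1 − x×(3200 − 2750) = K_2, so x = (K_1 − K_2)/(3200 − 2750) = 15210800/450 = 33800 m.

33800 m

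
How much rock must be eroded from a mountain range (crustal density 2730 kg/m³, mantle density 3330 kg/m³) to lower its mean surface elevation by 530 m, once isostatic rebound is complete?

2940 m

Net drop Δ = e − u = e − e ρ_c/ρ_m = e (ρ_m − ρ_c)/ρ_m.
e = Δ ρ_m/(ρ_m − ρ_c) = 530 m × 3330/600 = 2940 m.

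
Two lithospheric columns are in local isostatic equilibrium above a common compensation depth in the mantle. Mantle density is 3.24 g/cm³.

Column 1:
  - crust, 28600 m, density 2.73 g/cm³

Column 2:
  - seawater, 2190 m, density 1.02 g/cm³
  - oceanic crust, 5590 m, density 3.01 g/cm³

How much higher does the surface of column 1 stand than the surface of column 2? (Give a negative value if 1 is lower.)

2600 m

For any compensation level in the mantle, the mantle terms cancel and isostasy reduces to e = (Σt_1 − Σt_2) − (Σ(ρt)_1 − Σ(ρt)_2) / ρ_m.
Σt_1 = 28600 m; Σt_2 = 7780 m; Σ(ρt)_1 = 78078; Σ(ρt)_2 = 19059.7 (in m·g/cm³).
e = (28600 − 7780) − (78078 − 19059.7) / 3.24 = 2600 m.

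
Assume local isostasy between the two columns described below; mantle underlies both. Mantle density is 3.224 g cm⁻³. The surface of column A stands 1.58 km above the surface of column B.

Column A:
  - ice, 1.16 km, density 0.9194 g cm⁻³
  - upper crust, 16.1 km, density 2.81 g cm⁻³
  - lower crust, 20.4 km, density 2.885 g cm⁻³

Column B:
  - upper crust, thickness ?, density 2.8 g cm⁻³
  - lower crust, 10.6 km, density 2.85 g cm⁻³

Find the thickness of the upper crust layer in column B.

17 km

Take the compensation level at the base of the deeper column (depth z_c below the surface of column A) and equate Σ ρ_i t_i down to z_c; mantle fills any gap and the z_c terms cancel.
Column A: 1.16×0.9194 + 16.1×2.81 + 20.4×2.885 + (z_c − 37.66)×3.224
Column B: 1.58×0 + x×2.8 + 10.6×2.85 + (z_c − 1.58 − 10.6 − x)×3.224
The z_c×3.224 term appears on both sides and cancels. Collect the known terms of each column as K = Σ(ρt)_known − 3.224 × (depth of known layers): K_A = 105.161504 − 3.224×37.66 = −16.254336; K_B = 30.21 − 3.224×(1.58 + 10.6) = −9.05832.
Balance: K_A = K_B − x×(3.224 − 2.8), so x = (K_B − K_A)/(3.224 − 2.8) = 7.19602/0.424 = 17 km.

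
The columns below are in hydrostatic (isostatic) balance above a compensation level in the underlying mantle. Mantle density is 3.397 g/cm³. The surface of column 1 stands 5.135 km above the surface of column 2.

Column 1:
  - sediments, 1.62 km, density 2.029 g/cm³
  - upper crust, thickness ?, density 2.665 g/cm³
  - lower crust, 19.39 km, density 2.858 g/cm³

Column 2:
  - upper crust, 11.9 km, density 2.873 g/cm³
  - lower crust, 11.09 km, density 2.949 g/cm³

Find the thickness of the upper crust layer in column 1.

Take the compensation level at the base of the deeper column (depth z_c below the surface of column 1) and equate Σ ρ_i t_i down to z_c; mantle fills any gap and the z_c terms cancel.
Column 1: 1.62×2.029 + x×2.665 + 19.39×2.858 + (z_c − 21.01 − x)×3.397
Column 2: 5.135×0 + 11.9×2.873 + 11.09×2.949 + (z_c − 5.135 − 22.99)×3.397
The z_c×3.397 term appears on both sides and cancels. Collect the known terms of each column as K = Σ(ρt)_known − 3.397 × (depth of known layers): K_1 = 58.7036 − 3.397×21.01 = −12.66737; K_2 = 66.89311 − 3.397×(5.135 + 22.99) = −28.647515.
Balance: K_1 − x×(3.397 − 2.665) = K_2, so x = (K_1 − K_2)/(3.397 − 2.665) = 15.9801/0.732 = 21.8 km.

21.8 km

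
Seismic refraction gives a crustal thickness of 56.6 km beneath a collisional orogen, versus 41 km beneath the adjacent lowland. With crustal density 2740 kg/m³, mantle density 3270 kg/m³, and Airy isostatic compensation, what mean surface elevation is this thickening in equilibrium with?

2.53 km

Excess crust Δ = 56.6 km − 41 km = 15.6 km, split between elevation h and root r with h + r = Δ.
Airy balance ρ_c h = (ρ_m − ρ_c) r gives r = h ρ_c/(ρ_m − ρ_c), so h (1 + ρ_c/(ρ_m − ρ_c)) = Δ, i.e. h = Δ (ρ_m − ρ_c)/ρ_m.
h = 15.6 km × 530/3270 = 2.53 km.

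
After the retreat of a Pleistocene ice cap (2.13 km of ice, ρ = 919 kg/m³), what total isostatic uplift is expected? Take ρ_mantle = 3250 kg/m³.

0.602 km

Removing the load lets mantle flow back in; uplift u satisfies ρ_ice t = ρ_m u.
u = t ρ_ice/ρ_m = 2.13 km × 919/3250 = 0.602 km.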